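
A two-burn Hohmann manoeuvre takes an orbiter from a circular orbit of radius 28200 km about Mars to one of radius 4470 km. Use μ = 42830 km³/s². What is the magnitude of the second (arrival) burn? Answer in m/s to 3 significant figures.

Δv₂ = 972 m/s

The Hohmann ellipse has a_t = (r₁ + r₂)/2 = 16335 km.
Circular speed at r = 4470 km: v_c = √(μ/r) = 3.0954 km/s.
Vis-viva on the transfer ellipse at r = 4470 km gives v_t = √[μ(2/r − 1/a_t)] = 4.0671 km/s.
Δv₂ = |v_t − v_c| = |4.0671 − 3.0954| = 0.9717 km/s.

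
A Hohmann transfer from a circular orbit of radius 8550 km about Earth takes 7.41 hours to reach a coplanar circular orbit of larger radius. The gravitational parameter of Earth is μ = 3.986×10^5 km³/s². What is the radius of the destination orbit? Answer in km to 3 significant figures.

Transfer time t = 7.41 hours = 26676 s, and t = π√(a_t³/μ).
So a_t = (μ t²/π²)^(1/3) = (3.986×10^5 × (26676)² / π²)^(1/3) = 30631 km.
Since a_t = (r₁ + r₂)/2, r₂ = 2a_t − r₁ = 2×30631 − 8550 = 52712 km.

r₂ = 52700 km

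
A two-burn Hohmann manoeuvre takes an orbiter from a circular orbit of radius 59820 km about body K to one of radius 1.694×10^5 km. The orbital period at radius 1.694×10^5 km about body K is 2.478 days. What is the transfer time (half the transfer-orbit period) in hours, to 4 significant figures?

From Kepler's third law T² = 4π²r³/μ at r = 1.694×10^5 km, T = 2.478 days = 2.478 × 86400 s = 2.140992×10^5 s: μ = 4π²r³/T² = 4.18668×10^6 km³/s².
Semi-major axis of the transfer orbit: a_t = (59820 + 1.694×10^5)/2 = 1.1461×10^5 km.
By Kepler's third law the transfer-orbit period is T = 2π√(a_t³/μ), so t = T/2 = 59570 s.
Converting: 59570 s ÷ 3600 s/hour = 16.55 hours.

t = 16.55 hours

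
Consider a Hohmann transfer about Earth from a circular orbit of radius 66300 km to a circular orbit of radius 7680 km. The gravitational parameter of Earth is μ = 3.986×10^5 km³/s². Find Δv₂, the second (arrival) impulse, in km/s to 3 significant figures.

Δv₂ = 2.44 km/s

The Hohmann ellipse has a_t = (r₁ + r₂)/2 = 36990 km.
On the circular orbit at r = 7680 km, v_c = √(μ/r) = 7.204 km/s.
Vis-viva on the transfer ellipse at r = 7680 km gives v_t = √[μ(2/r − 1/a_t)] = 9.645 km/s.
Δv₂ = |v_t − v_c| = |9.645 − 7.204| = 2.441 km/s.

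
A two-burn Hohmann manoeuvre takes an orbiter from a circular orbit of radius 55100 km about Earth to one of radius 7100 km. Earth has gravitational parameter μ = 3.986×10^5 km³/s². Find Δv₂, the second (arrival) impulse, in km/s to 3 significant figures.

Δv₂ = 2.48 km/s

The Hohmann ellipse has a_t = (r₁ + r₂)/2 = 31100 km.
On the circular orbit at r = 7100 km, v_c = √(μ/r) = 7.493 km/s.
Transfer-orbit speed at the same r (vis-viva, a = a_t): v_t = √[μ(2/r − 1/a_t)] = 9.973 km/s.
Δv₂ = |v_t − v_c| = |9.973 − 7.493| = 2.480 km/s.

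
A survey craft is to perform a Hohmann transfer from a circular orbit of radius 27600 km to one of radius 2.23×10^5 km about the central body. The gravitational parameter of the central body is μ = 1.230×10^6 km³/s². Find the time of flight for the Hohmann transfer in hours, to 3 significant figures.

Semi-major axis of the transfer orbit: a_t = (27600 + 2.230×10^5)/2 = 1.253×10^5 km.
Half the transfer-orbit period gives t = π√(a_t³/μ) = 1.256×10^5 s.
Converting: 1.256×10^5 s ÷ 3600 s/hour = 34.9 hours.

t = 34.9 hours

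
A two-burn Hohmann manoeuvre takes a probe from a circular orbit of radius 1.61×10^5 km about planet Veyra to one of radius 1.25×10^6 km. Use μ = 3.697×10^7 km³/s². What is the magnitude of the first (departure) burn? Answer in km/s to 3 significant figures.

Transfer-ellipse semi-major axis a_t = (r₁ + r₂)/2 = (1.610×10^5 + 1.250×10^6)/2 = 7.055×10^5 km.
On the circular orbit at r = 1.610×10^5 km, v_c = √(μ/r) = 15.1535 km/s.
Transfer-orbit speed at the same r (vis-viva, a = a_t): v_t = √[μ(2/r − 1/a_t)] = 20.1706 km/s.
Δv₁ = |v_t − v_c| = |20.1706 − 15.1535| = 5.017 km/s.

Δv₁ = 5.02 km/s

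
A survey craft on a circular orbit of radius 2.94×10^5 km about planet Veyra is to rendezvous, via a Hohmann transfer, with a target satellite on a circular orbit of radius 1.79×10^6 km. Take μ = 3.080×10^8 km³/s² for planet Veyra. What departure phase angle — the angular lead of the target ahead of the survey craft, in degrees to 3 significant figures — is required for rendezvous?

Transfer-ellipse semi-major axis a_t = (r₁ + r₂)/2 = (2.940×10^5 + 1.790×10^6)/2 = 1.042×10^6 km.
The half-period of the transfer ellipse is t = π√(a_t³/μ) = 1.90404×10^5 s.
Target angular speed ω₂ = √(μ/r₂³) = 7.32817×10^-6 rad/s.
Angle swept by the target during transfer: ω₂·t = 1.39531 rad = 79.95°.
Arrival is 180° from departure on the ellipse, so φ = 180° − 79.95° = 100°.

φ = 100°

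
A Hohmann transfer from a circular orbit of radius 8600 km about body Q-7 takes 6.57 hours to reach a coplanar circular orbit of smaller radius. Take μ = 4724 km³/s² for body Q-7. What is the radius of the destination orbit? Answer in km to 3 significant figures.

r₂ = 4290 km

Transfer time t = 6.57 hours = 23652 s, and t = π√(a_t³/μ).
So a_t = (μ t²/π²)^(1/3) = (4724 × (23652)² / π²)^(1/3) = 6445.4 km.
Since a_t = (r₁ + r₂)/2, r₂ = 2a_t − r₁ = 2×6445.4 − 8600 = 4290.8 km.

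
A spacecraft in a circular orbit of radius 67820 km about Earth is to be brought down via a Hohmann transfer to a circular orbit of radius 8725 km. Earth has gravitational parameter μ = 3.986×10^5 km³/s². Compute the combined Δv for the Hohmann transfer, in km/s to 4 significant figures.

Δv = 3.505 km/s

Transfer-ellipse semi-major axis a_t = (r₁ + r₂)/2 = (67820 + 8725)/2 = 38272.5 km.
Circular speed at r₁: v₁ = √(μ/r₁) = √(3.986×10^5/67820) = 2.4243 km/s.
On the transfer ellipse at r₁, vis-viva gives v_a = √[μ(2/r₁ − 1/a_t)] = 1.1575 km/s.
First burn Δv₁ = |v_a − v₁| = 1.267 km/s.
At r₂, v₂ = √(μ/r₂) = 6.759 km/s.
Transfer-orbit speed at r₂: v_p = √[μ(2/r₂ − 1/a_t)] = 8.997 km/s.
Second burn Δv₂ = |v₂ − v_p| = 2.238 km/s.
Δv = Δv₁ + Δv₂ = 1.267 + 2.238 = 3.505 km/s.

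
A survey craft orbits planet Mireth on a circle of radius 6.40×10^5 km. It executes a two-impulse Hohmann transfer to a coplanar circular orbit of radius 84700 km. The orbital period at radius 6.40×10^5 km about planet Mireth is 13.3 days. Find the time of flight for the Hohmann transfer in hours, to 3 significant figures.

t = 68.0 hours

From Kepler's third law T² = 4π²r³/μ at r = 6.40×10^5 km, T = 13.3 days = 13.3 × 86400 s = 1.14912×10^6 s: μ = 4π²r³/T² = 7.83734×10^6 km³/s².
Transfer-ellipse semi-major axis a_t = (r₁ + r₂)/2 = (6.400×10^5 + 84700)/2 = 3.6235×10^5 km.
By Kepler's third law the transfer-orbit period is T = 2π√(a_t³/μ), so t = T/2 = 2.448×10^5 s.
Converting: 2.448×10^5 s ÷ 3600 s/hour = 68.0 hours.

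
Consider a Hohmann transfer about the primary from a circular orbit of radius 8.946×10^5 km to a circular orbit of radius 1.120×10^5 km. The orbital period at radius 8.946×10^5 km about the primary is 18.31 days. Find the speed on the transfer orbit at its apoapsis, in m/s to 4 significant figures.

From Kepler's third law T² = 4π²r³/μ at r = 8.946×10^5 km, T = 18.31 days = 18.31 × 86400 s = 1.581984×10^6 s: μ = 4π²r³/T² = 1.12939×10^7 km³/s².
Transfer-ellipse semi-major axis a_t = (r₁ + r₂)/2 = (8.946×10^5 + 1.120×10^5)/2 = 5.033×10^5 km.
At apoapsis, r = 8.946×10^5 km.
Applying v² = μ(2/r − 1/a_t): v = 1.676 km/s.

v = 1676 m/s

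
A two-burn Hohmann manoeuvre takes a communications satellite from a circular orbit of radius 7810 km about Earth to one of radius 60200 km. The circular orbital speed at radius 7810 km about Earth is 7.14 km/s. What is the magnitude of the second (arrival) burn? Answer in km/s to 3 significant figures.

Δv₂ = 1.34 km/s

From the circular-orbit relation v² = μ/r at r = 7810 km: μ = v²r = (7.14)² × 7810 = 3.98151×10^5 km³/s².
Transfer-ellipse semi-major axis a_t = (r₁ + r₂)/2 = (7810 + 60200)/2 = 34005 km.
On the circular orbit at r = 60200 km, v_c = √(μ/r) = 2.5717 km/s.
Vis-viva on the transfer ellipse at r = 60200 km gives v_t = √[μ(2/r − 1/a_t)] = 1.2325 km/s.
Δv₂ = |v_t − v_c| = |1.2325 − 2.5717| = 1.339 km/s.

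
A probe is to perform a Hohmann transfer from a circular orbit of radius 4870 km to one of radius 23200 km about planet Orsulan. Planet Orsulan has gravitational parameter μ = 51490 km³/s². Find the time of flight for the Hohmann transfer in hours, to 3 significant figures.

t = 6.39 hours

The Hohmann ellipse has a_t = (r₁ + r₂)/2 = 14035 km.
By Kepler's third law the transfer-orbit period is T = 2π√(a_t³/μ), so t = T/2 = 23020 s.
Converting: 23020 s ÷ 3600 s/hour = 6.39 hours.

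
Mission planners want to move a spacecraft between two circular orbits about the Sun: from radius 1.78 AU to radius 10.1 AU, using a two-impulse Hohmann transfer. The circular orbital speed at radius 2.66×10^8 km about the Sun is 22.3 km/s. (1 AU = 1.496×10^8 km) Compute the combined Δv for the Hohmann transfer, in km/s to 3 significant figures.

Δv = 11.0 km/s

From the circular-orbit relation v² = μ/r at r = 2.66×10^8 km: μ = v²r = (22.3)² × 2.66×10^8 = 1.32279×10^11 km³/s².
In km: r₁ = 1.78 × 1.496×10^8 = 2.66288×10^8 km; r₂ = 10.1 × 1.496×10^8 = 1.51096×10^9 km.
Transfer-ellipse semi-major axis a_t = (r₁ + r₂)/2 = (2.66288×10^8 + 1.51096×10^9)/2 = 8.88624×10^8 km.
At r₁ the circular-orbit speed is v₁ = √(μ/r₁) = 22.288 km/s.
Transfer-orbit speed at r₁ (v² = μ(2/r − 1/a)): v_p = √[μ(2/r₁ − 1/a_t)] = 29.063 km/s.
First burn Δv₁ = |v_p − v₁| = 6.775 km/s.
At r₂, v₂ = √(μ/r₂) = 9.357 km/s.
Transfer-orbit speed at r₂: v_a = √[μ(2/r₂ − 1/a_t)] = 5.122 km/s.
Second burn Δv₂ = |v₂ − v_a| = 4.235 km/s.
Total Δv = Δv₁ + Δv₂ = 11.01 km/s.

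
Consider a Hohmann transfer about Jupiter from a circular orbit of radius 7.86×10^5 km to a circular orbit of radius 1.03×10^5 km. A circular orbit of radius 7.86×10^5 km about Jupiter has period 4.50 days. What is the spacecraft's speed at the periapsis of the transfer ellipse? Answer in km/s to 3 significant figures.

From Kepler's third law T² = 4π²r³/μ at r = 7.86×10^5 km, T = 4.50 days = 4.50 × 86400 s = 3.888×10^5 s: μ = 4π²r³/T² = 1.26816×10^8 km³/s².
Semi-major axis of the transfer orbit: a_t = (7.860×10^5 + 1.030×10^5)/2 = 4.445×10^5 km.
At periapsis, r = 1.030×10^5 km.
Applying v² = μ(2/r − 1/a_t): v = 46.66 km/s.

v = 46.7 km/s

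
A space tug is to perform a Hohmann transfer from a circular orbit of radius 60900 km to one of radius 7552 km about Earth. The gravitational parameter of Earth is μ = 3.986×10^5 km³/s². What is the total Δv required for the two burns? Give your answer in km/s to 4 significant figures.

Δv = 3.783 km/s

Transfer-ellipse semi-major axis a_t = (r₁ + r₂)/2 = (60900 + 7552)/2 = 34226 km.
Circular speed at r₁: v₁ = √(μ/r₁) = √(3.986×10^5/60900) = 2.5584 km/s.
On the transfer ellipse at r₁, v² = μ(2/r − 1/a) gives v_a = √[μ(2/r₁ − 1/a_t)] = 1.2017 km/s.
First burn Δv₁ = |v_a − v₁| = 1.357 km/s.
At r₂, v₂ = √(μ/r₂) = 7.265 km/s.
Transfer-orbit speed at r₂: v_p = √[μ(2/r₂ − 1/a_t)] = 9.691 km/s.
Second burn Δv₂ = |v₂ − v_p| = 2.426 km/s.
Δv = Δv₁ + Δv₂ = 1.357 + 2.426 = 3.783 km/s.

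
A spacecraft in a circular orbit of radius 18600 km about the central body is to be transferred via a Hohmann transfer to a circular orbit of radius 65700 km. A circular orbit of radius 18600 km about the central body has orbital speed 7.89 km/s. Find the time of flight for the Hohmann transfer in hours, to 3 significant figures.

From the circular-orbit relation v² = μ/r at r = 18600 km: μ = v²r = (7.89)² × 18600 = 1.15789×10^6 km³/s².
Semi-major axis of the transfer orbit: a_t = (18600 + 65700)/2 = 42150 km.
Transfer time t = π√(a_t³/μ) = π√((42150)³ / 1.15789×10^6) = 25260 s.
Converting: 25260 s ÷ 3600 s/hour = 7.02 hours.

t = 7.02 hours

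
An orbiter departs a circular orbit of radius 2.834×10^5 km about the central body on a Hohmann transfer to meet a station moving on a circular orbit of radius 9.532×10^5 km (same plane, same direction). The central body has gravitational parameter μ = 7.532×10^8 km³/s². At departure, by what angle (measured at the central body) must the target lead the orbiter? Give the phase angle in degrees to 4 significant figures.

φ = 85.96°

Semi-major axis of the transfer orbit: a_t = (2.834×10^5 + 9.532×10^5)/2 = 6.183×10^5 km.
Transfer time t = π√(a_t³/μ) = 55654 s.
Target angular speed ω₂ = √(μ/r₂³) = 2.9490×10^-5 rad/s.
Angle swept by the target during transfer: ω₂·t = 1.64124 rad = 94.04°.
Arrival is 180° from departure on the ellipse, so φ = 180° − 94.04° = 85.96°.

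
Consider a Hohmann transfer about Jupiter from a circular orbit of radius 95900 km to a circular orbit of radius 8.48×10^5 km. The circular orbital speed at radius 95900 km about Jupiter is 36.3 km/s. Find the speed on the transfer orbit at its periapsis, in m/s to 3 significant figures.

v = 48700 m/s

From the circular-orbit relation v² = μ/r at r = 95900 km: μ = v²r = (36.3)² × 95900 = 1.26366×10^8 km³/s².
Transfer-ellipse semi-major axis a_t = (r₁ + r₂)/2 = (95900 + 8.480×10^5)/2 = 4.7195×10^5 km.
At periapsis, r = 95900 km.
From the vis-viva equation, v = √[μ(2/r − 1/a_t)] = 48.66 km/s.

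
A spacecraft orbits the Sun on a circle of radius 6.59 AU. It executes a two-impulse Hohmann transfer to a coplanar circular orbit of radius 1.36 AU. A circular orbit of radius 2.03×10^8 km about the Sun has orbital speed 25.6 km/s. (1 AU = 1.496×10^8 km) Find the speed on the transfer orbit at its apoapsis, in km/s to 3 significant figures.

v = 6.79 km/s

From the circular-orbit relation v² = μ/r at r = 2.03×10^8 km: μ = v²r = (25.6)² × 2.03×10^8 = 1.33038×10^11 km³/s².
In km: r₁ = 6.59 × 1.496×10^8 = 9.85864×10^8 km; r₂ = 1.36 × 1.496×10^8 = 2.03456×10^8 km.
Semi-major axis of the transfer orbit: a_t = (9.85864×10^8 + 2.03456×10^8)/2 = 5.9466×10^8 km.
At apoapsis, r = 9.85864×10^8 km.
From the vis-viva equation, v = √[μ(2/r − 1/a_t)] = 6.795 km/s.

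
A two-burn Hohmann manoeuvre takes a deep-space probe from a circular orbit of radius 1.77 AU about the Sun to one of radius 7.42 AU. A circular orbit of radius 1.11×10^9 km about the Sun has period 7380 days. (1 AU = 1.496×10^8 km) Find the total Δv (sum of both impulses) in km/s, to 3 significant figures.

Δv = 10.2 km/s

From Kepler's third law T² = 4π²r³/μ at r = 1.11×10^9 km, T = 7380 days = 7380 × 86400 s = 6.37632×10^8 s: μ = 4π²r³/T² = 1.32797×10^11 km³/s².
In km: r₁ = 1.77 × 1.496×10^8 = 2.64792×10^8 km; r₂ = 7.42 × 1.496×10^8 = 1.110032×10^9 km.
The Hohmann ellipse has a_t = (r₁ + r₂)/2 = 6.87412×10^8 km.
At r₁ the circular-orbit speed is v₁ = √(μ/r₁) = 22.395 km/s.
On the transfer ellipse at r₁, v² = μ(2/r − 1/a) gives v_p = √[μ(2/r₁ − 1/a_t)] = 28.458 km/s.
First burn Δv₁ = |v_p − v₁| = 6.063 km/s.
Circular speed at r₂: v₂ = √(μ/r₂) = 10.9377 km/s.
Transfer-orbit speed at r₂: v_a = √[μ(2/r₂ − 1/a_t)] = 6.78845 km/s.
Second burn Δv₂ = |v₂ − v_a| = 4.149 km/s.
Δv = Δv₁ + Δv₂ = 6.063 + 4.149 = 10.21 km/s.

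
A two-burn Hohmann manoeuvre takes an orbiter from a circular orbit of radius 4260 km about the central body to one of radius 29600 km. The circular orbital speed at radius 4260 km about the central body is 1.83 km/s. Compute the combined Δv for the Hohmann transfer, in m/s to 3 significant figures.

Δv = 936 m/s

From the circular-orbit relation v² = μ/r at r = 4260 km: μ = v²r = (1.83)² × 4260 = 14266.3 km³/s².
Semi-major axis of the transfer orbit: a_t = (4260 + 29600)/2 = 16930 km.
At r₁ the circular-orbit speed is v₁ = √(μ/r₁) = 1.8300 km/s.
Transfer-orbit speed at r₁ (vis-viva equation): v_p = √[μ(2/r₁ − 1/a_t)] = 2.4197 km/s.
First burn Δv₁ = |v_p − v₁| = 0.5897 km/s.
At r₂, v₂ = √(μ/r₂) = 0.6942 km/s.
Transfer-orbit speed at r₂: v_a = √[μ(2/r₂ − 1/a_t)] = 0.3482 km/s.
Second burn Δv₂ = |v₂ − v_a| = 0.3460 km/s.
Total Δv = Δv₁ + Δv₂ = 0.9357 km/s.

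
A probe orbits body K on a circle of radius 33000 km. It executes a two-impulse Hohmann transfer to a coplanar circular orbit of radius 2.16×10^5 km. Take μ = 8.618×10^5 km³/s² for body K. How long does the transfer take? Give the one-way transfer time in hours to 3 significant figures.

t = 41.3 hours

Semi-major axis of the transfer orbit: a_t = (33000 + 2.160×10^5)/2 = 1.245×10^5 km.
By Kepler's third law the transfer-orbit period is T = 2π√(a_t³/μ), so t = T/2 = 1.487×10^5 s.
Converting: 1.487×10^5 s ÷ 3600 s/hour = 41.3 hours.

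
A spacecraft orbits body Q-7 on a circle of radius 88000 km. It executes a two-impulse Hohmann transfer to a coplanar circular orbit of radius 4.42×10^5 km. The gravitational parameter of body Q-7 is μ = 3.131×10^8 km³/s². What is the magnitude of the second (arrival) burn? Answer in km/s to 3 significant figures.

Transfer-ellipse semi-major axis a_t = (r₁ + r₂)/2 = (88000 + 4.420×10^5)/2 = 2.650×10^5 km.
Circular speed at r = 4.420×10^5 km: v_c = √(μ/r) = 26.62 km/s.
Transfer-orbit speed at the same r (vis-viva, a = a_t): v_t = √[μ(2/r − 1/a_t)] = 15.34 km/s.
Δv₂ = |v_t − v_c| = |15.34 − 26.62| = 11.28 km/s.

Δv₂ = 11.3 km/s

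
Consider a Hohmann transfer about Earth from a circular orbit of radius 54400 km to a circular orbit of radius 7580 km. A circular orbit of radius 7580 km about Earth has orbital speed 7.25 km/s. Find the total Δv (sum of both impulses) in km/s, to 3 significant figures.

Δv = 3.72 km/s

From the circular-orbit relation v² = μ/r at r = 7580 km: μ = v²r = (7.25)² × 7580 = 3.98424×10^5 km³/s².
Transfer-ellipse semi-major axis a_t = (r₁ + r₂)/2 = (54400 + 7580)/2 = 30990 km.
At r₁ the circular-orbit speed is v₁ = √(μ/r₁) = 2.706283 km/s.
Transfer-orbit speed at r₁ (vis-viva equation): v_a = √[μ(2/r₁ − 1/a_t)] = 1.338434 km/s.
First burn Δv₁ = |v_a − v₁| = 1.3678 km/s.
At r₂, v₂ = √(μ/r₂) = 7.2500 km/s.
Transfer-orbit speed at r₂: v_p = √[μ(2/r₂ − 1/a_t)] = 9.6056 km/s.
Second burn Δv₂ = |v₂ − v_p| = 2.3556 km/s.
Δv = Δv₁ + Δv₂ = 1.3678 + 2.3556 = 3.723 km/s.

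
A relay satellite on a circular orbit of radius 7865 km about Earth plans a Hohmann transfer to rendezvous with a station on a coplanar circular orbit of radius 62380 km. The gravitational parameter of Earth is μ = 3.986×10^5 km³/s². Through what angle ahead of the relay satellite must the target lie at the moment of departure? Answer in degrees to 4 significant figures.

φ = 104.0°

Semi-major axis of the transfer orbit: a_t = (7865 + 62380)/2 = 35122.5 km.
The half-period of the transfer ellipse is t = π√(a_t³/μ) = 32753.6 s.
Target angular speed ω₂ = √(μ/r₂³) = 4.05229×10^-5 rad/s.
Angle swept by the target during transfer: ω₂·t = 1.32727 rad = 76.047°.
Arrival is 180° from departure on the ellipse, so φ = 180° − 76.047° = 104.0°.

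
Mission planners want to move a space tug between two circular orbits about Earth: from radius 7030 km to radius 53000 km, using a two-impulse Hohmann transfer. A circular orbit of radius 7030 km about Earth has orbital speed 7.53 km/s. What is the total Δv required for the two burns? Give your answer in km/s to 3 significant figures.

Δv = 3.89 km/s

From the circular-orbit relation v² = μ/r at r = 7030 km: μ = v²r = (7.53)² × 7030 = 3.98607×10^5 km³/s².
Semi-major axis of the transfer orbit: a_t = (7030 + 53000)/2 = 30015 km.
At r₁ the circular-orbit speed is v₁ = √(μ/r₁) = 7.5300 km/s.
Transfer-orbit speed at r₁ (v² = μ(2/r − 1/a)): v_p = √[μ(2/r₁ − 1/a_t)] = 10.006 km/s.
First burn Δv₁ = |v_p − v₁| = 2.476 km/s.
Circular speed at r₂: v₂ = √(μ/r₂) = 2.742 km/s.
Transfer-orbit speed at r₂: v_a = √[μ(2/r₂ − 1/a_t)] = 1.327 km/s.
Second burn Δv₂ = |v₂ − v_a| = 1.415 km/s.
Total Δv = Δv₁ + Δv₂ = 3.891 km/s.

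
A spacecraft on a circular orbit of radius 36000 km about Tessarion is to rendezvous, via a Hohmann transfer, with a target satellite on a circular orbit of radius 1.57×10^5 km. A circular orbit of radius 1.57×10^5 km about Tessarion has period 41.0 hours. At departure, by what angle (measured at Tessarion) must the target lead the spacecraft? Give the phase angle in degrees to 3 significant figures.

φ = 93.3°

From Kepler's third law T² = 4π²r³/μ at r = 1.57×10^5 km, T = 41.0 hours = 41.0 × 3600 s = 1.476×10^5 s: μ = 4π²r³/T² = 7.01271×10^6 km³/s².
The Hohmann ellipse has a_t = (r₁ + r₂)/2 = 96500 km.
Transfer time t = π√(a_t³/μ) = 35563 s.
Target angular speed ω₂ = √(μ/r₂³) = 4.2569×10^-5 rad/s.
Angle swept by the target during transfer: ω₂·t = 1.5139 rad = 86.74°.
The spacecraft traverses 180° on the transfer ellipse, so the target must lead by 180° − 86.74° = 93.3°.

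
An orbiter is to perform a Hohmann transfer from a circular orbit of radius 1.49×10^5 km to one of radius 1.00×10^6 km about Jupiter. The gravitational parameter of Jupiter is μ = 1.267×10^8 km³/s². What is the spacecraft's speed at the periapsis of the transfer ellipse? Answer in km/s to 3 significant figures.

The Hohmann ellipse has a_t = (r₁ + r₂)/2 = 5.745×10^5 km.
At periapsis, r = 1.490×10^5 km.
Applying v² = μ(2/r − 1/a_t): v = 38.47 km/s.

v = 38.5 km/s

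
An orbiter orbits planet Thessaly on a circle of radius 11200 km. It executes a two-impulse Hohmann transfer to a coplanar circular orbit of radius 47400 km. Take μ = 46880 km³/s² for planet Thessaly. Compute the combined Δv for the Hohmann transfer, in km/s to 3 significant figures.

Transfer-ellipse semi-major axis a_t = (r₁ + r₂)/2 = (11200 + 47400)/2 = 29300 km.
Circular speed at r₁: v₁ = √(μ/r₁) = √(46880/11200) = 2.0459 km/s.
On the transfer ellipse at r₁, vis-viva gives v_p = √[μ(2/r₁ − 1/a_t)] = 2.6022 km/s.
First burn Δv₁ = |v_p − v₁| = 0.5563 km/s.
At r₂, v₂ = √(μ/r₂) = 0.9945 km/s.
Transfer-orbit speed at r₂: v_a = √[μ(2/r₂ − 1/a_t)] = 0.6149 km/s.
Second burn Δv₂ = |v₂ − v_a| = 0.3796 km/s.
Δv = Δv₁ + Δv₂ = 0.5563 + 0.3796 = 0.9359 km/s.

Δv = 0.936 km/s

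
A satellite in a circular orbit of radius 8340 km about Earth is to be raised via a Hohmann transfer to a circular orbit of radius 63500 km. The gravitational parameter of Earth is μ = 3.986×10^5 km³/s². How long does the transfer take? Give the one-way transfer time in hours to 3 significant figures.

Transfer-ellipse semi-major axis a_t = (r₁ + r₂)/2 = (8340 + 63500)/2 = 35920 km.
Half the transfer-orbit period gives t = π√(a_t³/μ) = 33880 s.
Converting: 33880 s ÷ 3600 s/hour = 9.41 hours.

t = 9.41 hours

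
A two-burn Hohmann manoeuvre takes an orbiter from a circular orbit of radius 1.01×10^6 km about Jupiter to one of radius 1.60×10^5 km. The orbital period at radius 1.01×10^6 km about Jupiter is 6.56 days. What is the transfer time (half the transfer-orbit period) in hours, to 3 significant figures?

From Kepler's third law T² = 4π²r³/μ at r = 1.01×10^6 km, T = 6.56 days = 6.56 × 86400 s = 5.66784×10^5 s: μ = 4π²r³/T² = 1.26616×10^8 km³/s².
Semi-major axis of the transfer orbit: a_t = (1.010×10^6 + 1.600×10^5)/2 = 5.850×10^5 km.
Half the transfer-orbit period gives t = π√(a_t³/μ) = 1.249×10^5 s.
Converting: 1.249×10^5 s ÷ 3600 s/hour = 34.7 hours.

t = 34.7 hours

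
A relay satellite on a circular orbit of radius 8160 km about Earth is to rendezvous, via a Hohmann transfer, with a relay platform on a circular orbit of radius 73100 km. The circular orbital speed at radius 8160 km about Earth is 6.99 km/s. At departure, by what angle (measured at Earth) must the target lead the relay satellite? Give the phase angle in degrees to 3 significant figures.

From the circular-orbit relation v² = μ/r at r = 8160 km: μ = v²r = (6.99)² × 8160 = 3.98698×10^5 km³/s².
Transfer-ellipse semi-major axis a_t = (r₁ + r₂)/2 = (8160 + 73100)/2 = 40630 km.
The half-period of the transfer ellipse is t = π√(a_t³/μ) = 40747 s.
Target angular speed ω₂ = √(μ/r₂³) = 3.1948×10^-5 rad/s.
Angle swept by the target during transfer: ω₂·t = 1.3018 rad = 74.59°.
Arrival is 180° from departure on the ellipse, so φ = 180° − 74.59° = 105°.

φ = 105°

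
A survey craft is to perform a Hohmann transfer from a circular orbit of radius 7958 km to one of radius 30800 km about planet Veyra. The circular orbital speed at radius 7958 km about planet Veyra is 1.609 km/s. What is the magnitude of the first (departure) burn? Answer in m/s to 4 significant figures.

From the circular-orbit relation v² = μ/r at r = 7958 km: μ = v²r = (1.609)² × 7958 = 20602.3 km³/s².
Transfer-ellipse semi-major axis a_t = (r₁ + r₂)/2 = (7958 + 30800)/2 = 19379 km.
Circular speed at r = 7958 km: v_c = √(μ/r) = 1.6090 km/s.
Vis-viva on the transfer ellipse at r = 7958 km gives v_t = √[μ(2/r − 1/a_t)] = 2.0285 km/s.
Δv₁ = |v_t − v_c| = |2.0285 − 1.6090| = 0.4195 km/s.

Δv₁ = 419.5 m/s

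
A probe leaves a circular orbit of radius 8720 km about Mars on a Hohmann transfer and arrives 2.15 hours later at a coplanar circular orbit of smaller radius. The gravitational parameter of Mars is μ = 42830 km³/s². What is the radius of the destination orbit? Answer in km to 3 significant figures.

r₂ = 4040 km

Transfer time t = 2.15 hours = 7740 s, and t = π√(a_t³/μ).
So a_t = (μ t²/π²)^(1/3) = (42830 × (7740)² / π²)^(1/3) = 6382.3 km.
Since a_t = (r₁ + r₂)/2, r₂ = 2a_t − r₁ = 2×6382.3 − 8720 = 4044.6 km.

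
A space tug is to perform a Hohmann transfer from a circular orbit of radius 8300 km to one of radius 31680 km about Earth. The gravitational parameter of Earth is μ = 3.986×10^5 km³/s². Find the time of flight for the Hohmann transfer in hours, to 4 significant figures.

t = 3.907 hours

Transfer-ellipse semi-major axis a_t = (r₁ + r₂)/2 = (8300 + 31680)/2 = 19990 km.
By Kepler's third law the transfer-orbit period is T = 2π√(a_t³/μ), so t = T/2 = 14064 s.
Converting: 14064 s ÷ 3600 s/hour = 3.907 hours.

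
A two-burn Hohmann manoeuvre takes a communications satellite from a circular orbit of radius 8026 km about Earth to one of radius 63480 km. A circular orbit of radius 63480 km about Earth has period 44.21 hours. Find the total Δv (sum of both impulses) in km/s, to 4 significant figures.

From Kepler's third law T² = 4π²r³/μ at r = 63480 km, T = 44.21 hours = 44.21 × 3600 s = 1.59156×10^5 s: μ = 4π²r³/T² = 3.98680×10^5 km³/s².
Transfer-ellipse semi-major axis a_t = (r₁ + r₂)/2 = (8026 + 63480)/2 = 35753 km.
Circular speed at r₁: v₁ = √(μ/r₁) = √(3.98680×10^5/8026) = 7.048 km/s.
On the transfer ellipse at r₁, vis-viva equation gives v_p = √[μ(2/r₁ − 1/a_t)] = 9.391 km/s.
First burn Δv₁ = |v_p − v₁| = 2.343 km/s.
At r₂, v₂ = √(μ/r₂) = 2.506 km/s.
Transfer-orbit speed at r₂: v_a = √[μ(2/r₂ − 1/a_t)] = 1.187 km/s.
Second burn Δv₂ = |v₂ − v_a| = 1.319 km/s.
Total Δv = Δv₁ + Δv₂ = 3.662 km/s.

Δv = 3.662 km/s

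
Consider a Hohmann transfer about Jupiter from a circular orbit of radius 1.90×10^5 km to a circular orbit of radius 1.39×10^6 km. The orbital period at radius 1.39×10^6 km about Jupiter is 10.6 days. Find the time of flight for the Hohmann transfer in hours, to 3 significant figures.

From Kepler's third law T² = 4π²r³/μ at r = 1.39×10^6 km, T = 10.6 days = 10.6 × 86400 s = 9.1584×10^5 s: μ = 4π²r³/T² = 1.26405×10^8 km³/s².
The Hohmann ellipse has a_t = (r₁ + r₂)/2 = 7.900×10^5 km.
Transfer time t = π√(a_t³/μ) = π√((7.900×10^5)³ / 1.26405×10^8) = 1.962×10^5 s.
Converting: 1.962×10^5 s ÷ 3600 s/hour = 54.5 hours.

t = 54.5 hours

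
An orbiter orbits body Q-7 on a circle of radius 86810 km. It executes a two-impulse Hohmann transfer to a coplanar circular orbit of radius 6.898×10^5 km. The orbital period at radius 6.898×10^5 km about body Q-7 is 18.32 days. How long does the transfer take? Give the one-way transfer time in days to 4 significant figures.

t = 3.869 days

From Kepler's third law T² = 4π²r³/μ at r = 6.898×10^5 km, T = 18.32 days = 18.32 × 86400 s = 1.582848×10^6 s: μ = 4π²r³/T² = 5.17191×10^6 km³/s².
Transfer-ellipse semi-major axis a_t = (r₁ + r₂)/2 = (86810 + 6.898×10^5)/2 = 3.88305×10^5 km.
Half the transfer-orbit period gives t = π√(a_t³/μ) = 3.343×10^5 s.
Converting: 3.343×10^5 s ÷ 86400 s/day = 3.869 days.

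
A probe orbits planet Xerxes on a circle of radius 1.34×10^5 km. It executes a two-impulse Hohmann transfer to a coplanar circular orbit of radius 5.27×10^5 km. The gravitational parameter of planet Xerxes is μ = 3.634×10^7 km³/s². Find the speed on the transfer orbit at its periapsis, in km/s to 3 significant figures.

Transfer-ellipse semi-major axis a_t = (r₁ + r₂)/2 = (1.340×10^5 + 5.270×10^5)/2 = 3.305×10^5 km.
The periapsis of the transfer ellipse is at r = 1.340×10^5 km.
Applying v² = μ(2/r − 1/a_t): v = 20.80 km/s.

v = 20.8 km/s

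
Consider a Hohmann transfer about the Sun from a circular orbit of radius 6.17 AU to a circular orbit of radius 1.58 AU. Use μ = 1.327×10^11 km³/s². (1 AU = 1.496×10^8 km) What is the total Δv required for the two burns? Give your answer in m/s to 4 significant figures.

In km: r₁ = 6.17 × 1.496×10^8 = 9.23032×10^8 km; r₂ = 1.58 × 1.496×10^8 = 2.36368×10^8 km.
Semi-major axis of the transfer orbit: a_t = (9.23032×10^8 + 2.36368×10^8)/2 = 5.797×10^8 km.
Circular speed at r₁: v₁ = √(μ/r₁) = √(1.327×10^11/9.23032×10^8) = 11.99 km/s.
Transfer-orbit speed at r₁ (vis-viva): v_a = √[μ(2/r₁ − 1/a_t)] = 7.656 km/s.
First burn Δv₁ = |v_a − v₁| = 4.334 km/s.
At r₂, v₂ = √(μ/r₂) = 23.694 km/s.
Transfer-orbit speed at r₂: v_p = √[μ(2/r₂ − 1/a_t)] = 29.898 km/s.
Second burn Δv₂ = |v₂ − v_p| = 6.204 km/s.
Total Δv = Δv₁ + Δv₂ = 10.54 km/s.

Δv = 10540 m/s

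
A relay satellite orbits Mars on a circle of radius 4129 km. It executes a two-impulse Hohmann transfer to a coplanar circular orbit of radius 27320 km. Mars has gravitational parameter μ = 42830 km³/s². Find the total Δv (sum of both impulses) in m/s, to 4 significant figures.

Transfer-ellipse semi-major axis a_t = (r₁ + r₂)/2 = (4129 + 27320)/2 = 15724.5 km.
Circular speed at r₁: v₁ = √(μ/r₁) = √(42830/4129) = 3.22071 km/s.
On the transfer ellipse at r₁, vis-viva gives v_p = √[μ(2/r₁ − 1/a_t)] = 4.24525 km/s.
First burn Δv₁ = |v_p − v₁| = 1.0245 km/s.
At r₂, v₂ = √(μ/r₂) = 1.252085 km/s.
Transfer-orbit speed at r₂: v_a = √[μ(2/r₂ − 1/a_t)] = 0.6416050 km/s.
Second burn Δv₂ = |v₂ − v_a| = 0.61048 km/s.
Total Δv = Δv₁ + Δv₂ = 1.635 km/s.

Δv = 1635 m/s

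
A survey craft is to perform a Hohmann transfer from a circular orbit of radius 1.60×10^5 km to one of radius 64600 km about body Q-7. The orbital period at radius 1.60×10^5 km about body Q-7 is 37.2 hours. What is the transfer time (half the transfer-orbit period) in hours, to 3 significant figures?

From Kepler's third law T² = 4π²r³/μ at r = 1.60×10^5 km, T = 37.2 hours = 37.2 × 3600 s = 1.3392×10^5 s: μ = 4π²r³/T² = 9.01631×10^6 km³/s².
The Hohmann ellipse has a_t = (r₁ + r₂)/2 = 1.123×10^5 km.
Half the transfer-orbit period gives t = π√(a_t³/μ) = 39370 s.
Converting: 39370 s ÷ 3600 s/hour = 10.9 hours.

t = 10.9 hours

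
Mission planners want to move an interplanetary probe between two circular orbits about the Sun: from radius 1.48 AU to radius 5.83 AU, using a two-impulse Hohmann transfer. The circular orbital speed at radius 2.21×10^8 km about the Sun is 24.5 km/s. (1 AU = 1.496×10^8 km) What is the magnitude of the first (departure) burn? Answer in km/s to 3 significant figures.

Δv₁ = 6.44 km/s

From the circular-orbit relation v² = μ/r at r = 2.21×10^8 km: μ = v²r = (24.5)² × 2.21×10^8 = 1.32655×10^11 km³/s².
In km: r₁ = 1.48 × 1.496×10^8 = 2.21408×10^8 km; r₂ = 5.83 × 1.496×10^8 = 8.72168×10^8 km.
Transfer-ellipse semi-major axis a_t = (r₁ + r₂)/2 = (2.21408×10^8 + 8.72168×10^8)/2 = 5.46788×10^8 km.
On the circular orbit at r = 2.21408×10^8 km, v_c = √(μ/r) = 24.477 km/s.
Transfer-orbit speed at the same r (vis-viva, a = a_t): v_t = √[μ(2/r − 1/a_t)] = 30.914 km/s.
Δv₁ = |v_t − v_c| = |30.914 − 24.477| = 6.437 km/s.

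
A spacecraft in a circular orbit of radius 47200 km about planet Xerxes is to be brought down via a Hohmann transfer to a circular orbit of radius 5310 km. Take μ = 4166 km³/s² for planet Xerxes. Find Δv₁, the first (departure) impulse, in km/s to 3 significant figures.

Transfer-ellipse semi-major axis a_t = (r₁ + r₂)/2 = (47200 + 5310)/2 = 26255 km.
Circular speed at r = 47200 km: v_c = √(μ/r) = 0.2971 km/s.
Transfer-orbit speed at the same r (vis-viva, a = a_t): v_t = √[μ(2/r − 1/a_t)] = 0.1336 km/s.
Δv₁ = |v_t − v_c| = |0.1336 − 0.2971| = 0.1635 km/s.

Δv₁ = 0.163 km/s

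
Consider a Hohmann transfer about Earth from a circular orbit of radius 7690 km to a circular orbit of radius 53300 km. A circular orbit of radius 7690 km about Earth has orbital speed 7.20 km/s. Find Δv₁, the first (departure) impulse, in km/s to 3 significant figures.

From the circular-orbit relation v² = μ/r at r = 7690 km: μ = v²r = (7.20)² × 7690 = 3.98650×10^5 km³/s².
The Hohmann ellipse has a_t = (r₁ + r₂)/2 = 30495 km.
Circular speed at r = 7690 km: v_c = √(μ/r) = 7.200 km/s.
Vis-viva on the transfer ellipse at r = 7690 km gives v_t = √[μ(2/r − 1/a_t)] = 9.519 km/s.
Δv₁ = |v_t − v_c| = |9.519 − 7.200| = 2.319 km/s.

Δv₁ = 2.32 km/s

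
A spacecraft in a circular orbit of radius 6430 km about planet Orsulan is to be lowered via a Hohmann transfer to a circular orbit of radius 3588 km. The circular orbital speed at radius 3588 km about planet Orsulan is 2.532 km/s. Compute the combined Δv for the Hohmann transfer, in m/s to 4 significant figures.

Δv = 627.4 m/s

From the circular-orbit relation v² = μ/r at r = 3588 km: μ = v²r = (2.532)² × 3588 = 23002.8 km³/s².
Semi-major axis of the transfer orbit: a_t = (6430 + 3588)/2 = 5009 km.
Circular speed at r₁: v₁ = √(μ/r₁) = √(23002.8/6430) = 1.8914 km/s.
Transfer-orbit speed at r₁ (vis-viva equation): v_a = √[μ(2/r₁ − 1/a_t)] = 1.6008 km/s.
First burn Δv₁ = |v_a − v₁| = 0.2906 km/s.
Circular speed at r₂: v₂ = √(μ/r₂) = 2.5320 km/s.
Transfer-orbit speed at r₂: v_p = √[μ(2/r₂ − 1/a_t)] = 2.8688 km/s.
Second burn Δv₂ = |v₂ − v_p| = 0.3368 km/s.
Δv = Δv₁ + Δv₂ = 0.2906 + 0.3368 = 0.6274 km/s.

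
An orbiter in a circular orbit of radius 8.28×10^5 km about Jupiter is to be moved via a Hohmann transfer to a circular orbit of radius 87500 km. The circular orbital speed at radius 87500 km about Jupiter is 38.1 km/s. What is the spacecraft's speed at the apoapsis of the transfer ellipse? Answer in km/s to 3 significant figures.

v = 5.42 km/s

From the circular-orbit relation v² = μ/r at r = 87500 km: μ = v²r = (38.1)² × 87500 = 1.27016×10^8 km³/s².
Transfer-ellipse semi-major axis a_t = (r₁ + r₂)/2 = (8.280×10^5 + 87500)/2 = 4.5775×10^5 km.
The apoapsis of the transfer ellipse is at r = 8.280×10^5 km.
From the vis-viva equation, v = √[μ(2/r − 1/a_t)] = 5.415 km/s.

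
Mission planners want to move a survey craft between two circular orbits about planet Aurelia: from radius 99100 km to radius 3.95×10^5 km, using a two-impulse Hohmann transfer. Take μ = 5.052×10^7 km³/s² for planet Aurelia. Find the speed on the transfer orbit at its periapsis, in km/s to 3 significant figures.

Semi-major axis of the transfer orbit: a_t = (99100 + 3.950×10^5)/2 = 2.4705×10^5 km.
The periapsis of the transfer ellipse is at r = 99100 km.
Applying v² = μ(2/r − 1/a_t): v = 28.55 km/s.

v = 28.5 km/s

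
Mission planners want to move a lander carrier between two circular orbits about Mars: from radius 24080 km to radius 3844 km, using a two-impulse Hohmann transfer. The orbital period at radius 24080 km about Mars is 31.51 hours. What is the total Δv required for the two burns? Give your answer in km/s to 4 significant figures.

Δv = 1.680 km/s

From Kepler's third law T² = 4π²r³/μ at r = 24080 km, T = 31.51 hours = 31.51 × 3600 s = 1.13436×10^5 s: μ = 4π²r³/T² = 42837.8 km³/s².
Transfer-ellipse semi-major axis a_t = (r₁ + r₂)/2 = (24080 + 3844)/2 = 13962 km.
Circular speed at r₁: v₁ = √(μ/r₁) = √(42837.8/24080) = 1.33378 km/s.
Transfer-orbit speed at r₁ (vis-viva): v_a = √[μ(2/r₁ − 1/a_t)] = 0.699847 km/s.
First burn Δv₁ = |v_a − v₁| = 0.6339 km/s.
Circular speed at r₂: v₂ = √(μ/r₂) = 3.338 km/s.
Transfer-orbit speed at r₂: v_p = √[μ(2/r₂ − 1/a_t)] = 4.384 km/s.
Second burn Δv₂ = |v₂ − v_p| = 1.046 km/s.
Δv = Δv₁ + Δv₂ = 0.6339 + 1.046 = 1.680 km/s.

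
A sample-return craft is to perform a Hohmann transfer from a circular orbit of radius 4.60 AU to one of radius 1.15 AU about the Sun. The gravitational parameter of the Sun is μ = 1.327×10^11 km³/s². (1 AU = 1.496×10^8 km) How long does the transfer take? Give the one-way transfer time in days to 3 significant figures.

In km: r₁ = 4.60 × 1.496×10^8 = 6.8816×10^8 km; r₂ = 1.15 × 1.496×10^8 = 1.7204×10^8 km.
Transfer-ellipse semi-major axis a_t = (r₁ + r₂)/2 = (6.8816×10^8 + 1.7204×10^8)/2 = 4.301×10^8 km.
By Kepler's third law the transfer-orbit period is T = 2π√(a_t³/μ), so t = T/2 = 7.693×10^7 s.
Converting: 7.693×10^7 s ÷ 86400 s/day = 890 days.

t = 890 days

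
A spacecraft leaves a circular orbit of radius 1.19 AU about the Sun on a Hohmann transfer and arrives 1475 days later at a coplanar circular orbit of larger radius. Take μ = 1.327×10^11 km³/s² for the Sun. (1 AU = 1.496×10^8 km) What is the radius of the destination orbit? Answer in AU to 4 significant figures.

r₂ = 6.861 AU

In km: r₁ = 1.19 × 1.496×10^8 = 1.78024×10^8 km.
Transfer time t = 1475 days = 1.2744×10^8 s, and t = π√(a_t³/μ).
So a_t = (μ t²/π²)^(1/3) = (1.327×10^11 × (1.2744×10^8)² / π²)^(1/3) = 6.0218×10^8 km.
Since a_t = (r₁ + r₂)/2, r₂ = 2a_t − r₁ = 2×6.0218×10^8 − 1.78024×10^8 = 1.026336×10^9 km.
In AU: r₂ = 1.026336×10^9 / 1.496×10^8 = 6.861 AU.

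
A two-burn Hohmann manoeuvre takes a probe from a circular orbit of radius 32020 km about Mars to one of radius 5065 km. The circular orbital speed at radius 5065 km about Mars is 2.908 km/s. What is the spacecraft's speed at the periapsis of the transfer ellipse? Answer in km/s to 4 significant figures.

From the circular-orbit relation v² = μ/r at r = 5065 km: μ = v²r = (2.908)² × 5065 = 42832.0 km³/s².
Transfer-ellipse semi-major axis a_t = (r₁ + r₂)/2 = (32020 + 5065)/2 = 18542.5 km.
The periapsis of the transfer ellipse is at r = 5065 km.
From the vis-viva equation, v = √[μ(2/r − 1/a_t)] = 3.821 km/s.

v = 3.821 km/s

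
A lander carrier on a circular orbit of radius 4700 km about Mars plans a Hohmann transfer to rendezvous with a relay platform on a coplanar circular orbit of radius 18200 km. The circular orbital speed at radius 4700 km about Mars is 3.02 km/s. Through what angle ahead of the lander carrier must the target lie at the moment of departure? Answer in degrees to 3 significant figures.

From the circular-orbit relation v² = μ/r at r = 4700 km: μ = v²r = (3.02)² × 4700 = 42865.9 km³/s².
The Hohmann ellipse has a_t = (r₁ + r₂)/2 = 11450 km.
The half-period of the transfer ellipse is t = π√(a_t³/μ) = 18591 s.
The target's mean motion on its circular orbit is ω₂ = √(μ/r₂³) = 8.4324×10^-5 rad/s.
Angle swept by the target during transfer: ω₂·t = 1.5677 rad = 89.82°.
Arrival is 180° from departure on the ellipse, so φ = 180° − 89.82° = 90.2°.

φ = 90.2°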